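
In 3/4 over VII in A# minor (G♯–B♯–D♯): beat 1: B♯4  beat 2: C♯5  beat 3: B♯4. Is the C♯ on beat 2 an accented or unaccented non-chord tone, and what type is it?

Unaccented neighbor tone.

The harmony at that moment is G♯ major triad (G♯, B♯, D♯); C♯5 is not a chord tone.
It is approached by step up from B♯4 and left by step down to B♯4.
Step away and step back to the same note — a neighbor tone (upper neighbor).
It falls on a weak beat, so it is unaccented.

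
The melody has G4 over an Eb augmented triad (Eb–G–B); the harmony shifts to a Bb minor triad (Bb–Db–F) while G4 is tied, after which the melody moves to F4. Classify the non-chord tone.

G4 is a suspension.

The harmony at that moment is Bb minor triad (Bb, Db, F); G4 is not a chord tone.
It is held over (the same pitch as the preceding G4) and left by step down to F4.
Held over from the previous chord and resolving down by step — a suspension.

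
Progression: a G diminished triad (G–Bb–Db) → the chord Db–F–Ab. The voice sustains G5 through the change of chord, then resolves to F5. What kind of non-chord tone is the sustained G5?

The harmony at that moment is Db major triad (Db, F, Ab); G5 is not a chord tone.
It is held over (the same pitch as the preceding G5) and left by step down to F5.
Held over from the previous chord and resolving down by step — a suspension.

G5 is a suspension.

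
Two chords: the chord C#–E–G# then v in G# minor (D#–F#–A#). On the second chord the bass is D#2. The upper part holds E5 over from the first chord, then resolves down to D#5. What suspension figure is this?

At the second chord the bass is D#2. The suspended E5 lies a ninth above the bass; after resolving down by step to D#5, the interval above the bass becomes an octave.
Suspension figures are named by those two intervals: 9–8.

9–8 suspension.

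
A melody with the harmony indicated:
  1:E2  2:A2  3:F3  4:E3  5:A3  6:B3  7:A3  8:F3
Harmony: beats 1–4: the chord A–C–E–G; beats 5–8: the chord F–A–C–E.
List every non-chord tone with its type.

F3 (beat 3) — appoggiatura; B3 (beat 6) — neighbor tone.

The harmony at that moment is A minor seventh chord (A, C, E, G); F3 is not a chord tone.
It is approached by leap up from A2 and left by step down to E3.
Leap in, step out — an appoggiatura.
The harmony at that moment is F major seventh chord (F, A, C, E); B3 is not a chord tone.
It is approached by step up from A3 and left by step down to A3.
Step away and step back to the same note — a neighbor tone (upper neighbor).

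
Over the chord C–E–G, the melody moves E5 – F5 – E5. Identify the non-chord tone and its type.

The harmony at that moment is C major triad (C, E, G); F5 is not a chord tone.
It is approached by step up from E5 and left by step down to E5.
Step away and step back to the same note — a neighbor tone (upper neighbor).

F5 is a neighbor tone.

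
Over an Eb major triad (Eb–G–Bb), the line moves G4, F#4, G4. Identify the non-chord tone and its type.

The harmony at that moment is Eb major triad (Eb, G, Bb); F#4 is not a chord tone.
It is approached by step down from G4 and left by step up to G4.
Step away and step back to the same note — a neighbor tone (lower neighbor).

F#4 is a neighbor tone.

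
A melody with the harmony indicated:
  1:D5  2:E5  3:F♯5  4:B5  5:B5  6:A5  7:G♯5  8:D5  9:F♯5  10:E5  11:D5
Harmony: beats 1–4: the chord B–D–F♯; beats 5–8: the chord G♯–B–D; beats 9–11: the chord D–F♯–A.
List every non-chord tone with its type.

E5 (beat 2) — passing tone; A5 (beat 6) — passing tone; E5 (beat 10) — passing tone.

The harmony at that moment is B minor triad (B, D, F♯); E5 is not a chord tone.
It is approached by step up from D5 and left by step up to F♯5.
Step in, step out in the same direction — a passing tone.
The harmony at that moment is G♯ diminished triad (G♯, B, D); A5 is not a chord tone.
It is approached by step down from B5 and left by step down to G♯5.
Step in, step out in the same direction — a passing tone.
The harmony at that moment is D major triad (D, F♯, A); E5 is not a chord tone.
It is approached by step down from F♯5 and left by step down to D5.
Step in, step out in the same direction — a passing tone.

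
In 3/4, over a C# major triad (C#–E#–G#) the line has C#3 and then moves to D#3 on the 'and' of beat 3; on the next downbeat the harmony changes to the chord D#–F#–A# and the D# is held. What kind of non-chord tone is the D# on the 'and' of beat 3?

Anticipation.

The harmony at that moment is C# major triad (C#, E#, G#); D#3 is not a chord tone.
It is approached by step up from C#3 and then sustained as the same pitch into the next harmony.
Arriving early and becoming a chord tone when the harmony changes — an anticipation.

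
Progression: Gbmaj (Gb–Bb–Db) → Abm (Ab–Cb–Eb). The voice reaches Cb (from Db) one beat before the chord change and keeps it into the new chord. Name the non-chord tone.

The harmony at that moment is Gb major triad (Gb, Bb, Db); Cb is not a chord tone.
It is approached by step down from Db and then sustained as the same pitch into the next harmony.
Arriving early and becoming a chord tone when the harmony changes — an anticipation.

Cb is an anticipation.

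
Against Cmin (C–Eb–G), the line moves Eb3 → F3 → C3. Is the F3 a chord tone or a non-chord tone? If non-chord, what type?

Non-chord tone — an escape tone.

The harmony at that moment is C minor triad (C, Eb, G); F3 is not a chord tone.
It is approached by step up from Eb3 and left by leap down to C3.
Step in, leap out — an escape tone.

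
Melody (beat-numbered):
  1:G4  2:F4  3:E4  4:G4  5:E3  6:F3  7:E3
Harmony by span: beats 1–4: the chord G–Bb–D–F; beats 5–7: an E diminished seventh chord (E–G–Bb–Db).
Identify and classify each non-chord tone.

The harmony at that moment is G minor seventh chord (G, Bb, D, F); E4 is not a chord tone.
It is approached by step down from F4 and left by leap up to G4.
Step in, leap out — an escape tone.
The harmony at that moment is E diminished seventh chord (E, G, Bb, Db); F3 is not a chord tone.
It is approached by step up from E3 and left by step down to E3.
Step away and step back to the same note — a neighbor tone (upper neighbor).

E4 (beat 3) — escape tone; F3 (beat 6) — neighbor tone.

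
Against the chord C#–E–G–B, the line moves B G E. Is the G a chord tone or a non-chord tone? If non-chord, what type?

Chord tone (the fifth of C# half-diminished seventh chord).

C# half-diminished seventh chord contains C#, E, G, B; G is the fifth, so it is a chord tone.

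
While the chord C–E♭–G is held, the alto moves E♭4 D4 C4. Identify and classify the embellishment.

D4 is a passing tone.

The harmony at that moment is C minor triad (C, E♭, G); D4 is not a chord tone.
It is approached by step down from E♭4 and left by step down to C4.
Step in, step out in the same direction — a passing tone.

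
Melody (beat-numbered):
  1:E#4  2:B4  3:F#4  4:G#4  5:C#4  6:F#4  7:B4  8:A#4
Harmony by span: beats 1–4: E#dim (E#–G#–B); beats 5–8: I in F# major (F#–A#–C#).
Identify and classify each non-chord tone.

F#4 (beat 3) — appoggiatura; B4 (beat 7) — appoggiatura.

The harmony at that moment is E# diminished triad (E#, G#, B); F#4 is not a chord tone.
It is approached by leap down from B4 and left by step up to G#4.
Leap in, step out — an appoggiatura.
The harmony at that moment is F# major triad (F#, A#, C#); B4 is not a chord tone.
It is approached by leap up from F#4 and left by step down to A#4.
Leap in, step out — an appoggiatura.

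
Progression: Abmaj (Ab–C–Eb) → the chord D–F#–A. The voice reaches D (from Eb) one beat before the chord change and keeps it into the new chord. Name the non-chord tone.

D is an anticipation.

The harmony at that moment is Ab major triad (Ab, C, Eb); D is not a chord tone.
It is approached by step down from Eb and then sustained as the same pitch into the next harmony.
Arriving early and becoming a chord tone when the harmony changes — an anticipation.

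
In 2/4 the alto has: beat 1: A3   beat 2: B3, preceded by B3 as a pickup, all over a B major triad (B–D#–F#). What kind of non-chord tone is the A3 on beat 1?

Lower neighbor tone.

The harmony at that moment is B major triad (B, D#, F#); A3 is not a chord tone.
It is approached by step down from B3 and left by step up to B3.
Step away and step back to the same note — a neighbor tone (lower neighbor).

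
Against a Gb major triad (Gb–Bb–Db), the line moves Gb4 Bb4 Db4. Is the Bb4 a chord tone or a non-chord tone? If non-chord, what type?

Chord tone (the third of Gb major triad).

Gb major triad contains Gb, Bb, Db; Bb is the third, so it is a chord tone.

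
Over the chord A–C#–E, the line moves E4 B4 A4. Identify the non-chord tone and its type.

The harmony at that moment is A major triad (A, C#, E); B4 is not a chord tone.
It is approached by leap up from E4 and left by step down to A4.
Leap in, step out — an appoggiatura.

B4 is an appoggiatura.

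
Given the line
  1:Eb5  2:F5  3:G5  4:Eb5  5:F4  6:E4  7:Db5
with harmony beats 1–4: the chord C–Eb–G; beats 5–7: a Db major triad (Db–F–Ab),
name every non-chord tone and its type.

The harmony at that moment is C minor triad (C, Eb, G); F5 is not a chord tone.
It is approached by step up from Eb5 and left by step up to G5.
Step in, step out in the same direction — a passing tone.
The harmony at that moment is Db major triad (Db, F, Ab); E4 is not a chord tone.
It is approached by step down from F4 and left by leap up to Db5.
Step in, leap out — an escape tone.

F5 (beat 2) — passing tone; E4 (beat 6) — escape tone.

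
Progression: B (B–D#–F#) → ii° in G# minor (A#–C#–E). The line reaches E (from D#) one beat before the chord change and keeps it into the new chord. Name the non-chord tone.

The harmony at that moment is B major triad (B, D#, F#); E is not a chord tone.
It is approached by step up from D# and then sustained as the same pitch into the next harmony.
Arriving early and becoming a chord tone when the harmony changes — an anticipation.

E is an anticipation.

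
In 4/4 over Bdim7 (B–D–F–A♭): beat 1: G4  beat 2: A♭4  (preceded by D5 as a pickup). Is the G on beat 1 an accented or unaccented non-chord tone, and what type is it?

Accented appoggiatura.

The harmony at that moment is B diminished seventh chord (B, D, F, A♭); G4 is not a chord tone.
It is approached by leap down from D5 and left by step up to A♭4.
Leap in, step out — an appoggiatura.
It falls on the downbeat, so it is accented.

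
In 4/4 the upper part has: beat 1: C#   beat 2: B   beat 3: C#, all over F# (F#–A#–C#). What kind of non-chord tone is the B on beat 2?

Lower neighbor tone.

The harmony at that moment is F# major triad (F#, A#, C#); B is not a chord tone.
It is approached by step down from C# and left by step up to C#.
Step away and step back to the same note — a neighbor tone (lower neighbor).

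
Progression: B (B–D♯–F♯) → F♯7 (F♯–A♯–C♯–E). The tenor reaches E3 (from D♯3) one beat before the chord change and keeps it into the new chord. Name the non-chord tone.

The harmony at that moment is B major triad (B, D♯, F♯); E3 is not a chord tone.
It is approached by step up from D♯3 and then sustained as the same pitch into the next harmony.
Arriving early and becoming a chord tone when the harmony changes — an anticipation.

E3 is an anticipation.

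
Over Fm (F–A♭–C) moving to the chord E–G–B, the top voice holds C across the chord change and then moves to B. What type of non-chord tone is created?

The harmony at that moment is E minor triad (E, G, B); C is not a chord tone.
It is held over (the same pitch as the preceding C) and left by step down to B.
Held over from the previous chord and resolving down by step — a suspension.

C is a suspension.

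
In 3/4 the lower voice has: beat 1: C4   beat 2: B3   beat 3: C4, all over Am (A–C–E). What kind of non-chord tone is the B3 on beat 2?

The harmony at that moment is A minor triad (A, C, E); B3 is not a chord tone.
It is approached by step down from C4 and left by step up to C4.
Step away and step back to the same note — a neighbor tone (lower neighbor).

Lower neighbor tone.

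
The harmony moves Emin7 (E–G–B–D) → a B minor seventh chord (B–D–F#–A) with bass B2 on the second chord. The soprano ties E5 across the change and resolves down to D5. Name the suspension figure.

4–3 suspension.

At the second chord the bass is B2. The suspended E5 lies a fourth above the bass; after resolving down by step to D5, the interval above the bass becomes a third.
Suspension figures are named by those two intervals: 4–3.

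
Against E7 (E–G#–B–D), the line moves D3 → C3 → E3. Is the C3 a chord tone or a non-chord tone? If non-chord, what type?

The harmony at that moment is E dominant seventh chord (E, G#, B, D); C3 is not a chord tone.
It is approached by step down from D3 and left by leap up to E3.
Step in, leap out — an escape tone.

Non-chord tone — an escape tone.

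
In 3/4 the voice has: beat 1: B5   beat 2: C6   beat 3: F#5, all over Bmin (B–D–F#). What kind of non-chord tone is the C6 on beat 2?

Escape tone.

The harmony at that moment is B minor triad (B, D, F#); C6 is not a chord tone.
It is approached by step up from B5 and left by leap down to F#5.
Step in, leap out, on a weak beat — an escape tone.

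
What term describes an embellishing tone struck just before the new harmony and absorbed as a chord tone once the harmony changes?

Anticipation.

Approach: ahead of the chord change (typically by step), so it is dissonant against the current harmony. Departure: none — the same pitch is restated or held and is a chord tone of the new harmony.
Dissonant first, consonant once the harmony catches up: the note simply arrives early — an anticipation. (The reverse timing, consonant first and dissonant after the change, would be a suspension or retardation.)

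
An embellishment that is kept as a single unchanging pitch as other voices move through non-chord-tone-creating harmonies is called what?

Approach: none. Departure: none — a single pitch is sustained while the chords change around it, passing through harmonies that do not contain it.
No melodic motion at all; the dissonance is created entirely by the moving harmonies against the stationary note — a pedal tone (pedal point).

Pedal tone.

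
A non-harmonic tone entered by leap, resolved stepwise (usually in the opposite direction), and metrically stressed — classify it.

Appoggiatura.

Approach: by leap. Departure: by step. Metric position: strong.
Leap in, step out, in a metrically strong position — an appoggiatura. (It is the mirror image of the escape tone, which steps in and leaps out from a weak position.)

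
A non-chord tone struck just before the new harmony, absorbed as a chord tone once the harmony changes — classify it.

Approach: ahead of the chord change (typically by step), so it is dissonant against the current harmony. Departure: none — the same pitch is restated or held and is a chord tone of the new harmony.
Dissonant first, consonant once the harmony catches up: the note simply arrives early — an anticipation. (The reverse timing, consonant first and dissonant after the change, would be a suspension or retardation.)

Anticipation.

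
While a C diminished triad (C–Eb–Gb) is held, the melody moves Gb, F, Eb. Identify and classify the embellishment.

F is a passing tone.

The harmony at that moment is C diminished triad (C, Eb, Gb); F is not a chord tone.
It is approached by step down from Gb and left by step down to Eb.
Step in, step out in the same direction — a passing tone.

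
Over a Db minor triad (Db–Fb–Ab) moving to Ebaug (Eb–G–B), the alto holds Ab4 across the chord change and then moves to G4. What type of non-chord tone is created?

The harmony at that moment is Eb augmented triad (Eb, G, B); Ab4 is not a chord tone.
It is held over (the same pitch as the preceding Ab4) and left by step down to G4.
Held over from the previous chord and resolving down by step — a suspension.

Ab4 is a suspension.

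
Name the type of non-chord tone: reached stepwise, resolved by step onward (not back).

Passing tone.

Approach: by step. Departure: by step, continuing in the same direction.
Stepwise on both sides with no change of direction means the note fills in the space between two different chord tones — a passing tone. (Had it turned back to its starting note it would be a neighbor tone instead.)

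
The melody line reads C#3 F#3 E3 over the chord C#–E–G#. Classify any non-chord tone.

The harmony at that moment is C# minor triad (C#, E, G#); F#3 is not a chord tone.
It is approached by leap up from C#3 and left by step down to E3.
Leap in, step out — an appoggiatura.

F#3 is an appoggiatura.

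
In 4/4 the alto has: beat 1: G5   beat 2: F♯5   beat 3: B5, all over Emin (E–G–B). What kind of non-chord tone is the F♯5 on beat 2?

The harmony at that moment is E minor triad (E, G, B); F♯5 is not a chord tone.
It is approached by step down from G5 and left by leap up to B5.
Step in, leap out, on a weak beat — an escape tone.

Escape tone.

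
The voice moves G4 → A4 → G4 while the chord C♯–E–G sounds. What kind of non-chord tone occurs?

The harmony at that moment is C♯ diminished triad (C♯, E, G); A4 is not a chord tone.
It is approached by step up from G4 and left by step down to G4.
Step away and step back to the same note — a neighbor tone (upper neighbor).

A4 is a neighbor tone.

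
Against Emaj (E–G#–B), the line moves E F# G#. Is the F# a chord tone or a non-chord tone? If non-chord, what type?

Non-chord tone — a passing tone.

The harmony at that moment is E major triad (E, G#, B); F# is not a chord tone.
It is approached by step up from E and left by step up to G#.
Step in, step out in the same direction — a passing tone.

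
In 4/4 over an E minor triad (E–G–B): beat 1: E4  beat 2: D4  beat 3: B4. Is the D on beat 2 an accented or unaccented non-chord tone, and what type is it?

Unaccented escape tone.

The harmony at that moment is E minor triad (E, G, B); D4 is not a chord tone.
It is approached by step down from E4 and left by leap up to B4.
Step in, leap out — an escape tone.
It falls on a weak beat, so it is unaccented.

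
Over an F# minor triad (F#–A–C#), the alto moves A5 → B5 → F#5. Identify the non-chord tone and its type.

B5 is an escape tone.

The harmony at that moment is F# minor triad (F#, A, C#); B5 is not a chord tone.
It is approached by step up from A5 and left by leap down to F#5.
Step in, leap out — an escape tone.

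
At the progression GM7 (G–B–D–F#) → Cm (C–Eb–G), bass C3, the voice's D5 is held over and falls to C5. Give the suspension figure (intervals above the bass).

At the second chord the bass is C3. The suspended D5 lies a ninth above the bass; after resolving down by step to C5, the interval above the bass becomes an octave.
Suspension figures are named by those two intervals: 9–8.

9–8 suspension.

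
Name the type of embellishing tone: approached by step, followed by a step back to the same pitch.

Approach: by step. Departure: by step in the opposite direction, back to the starting pitch.
Stepwise on both sides but reversing to return to the same chord tone — a neighbor tone. (Had it continued onward in the same direction it would be a passing tone instead.)

Neighbor tone.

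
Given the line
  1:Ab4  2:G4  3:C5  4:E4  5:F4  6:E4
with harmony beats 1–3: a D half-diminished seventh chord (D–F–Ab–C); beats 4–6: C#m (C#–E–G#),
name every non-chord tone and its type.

The harmony at that moment is D half-diminished seventh chord (D, F, Ab, C); G4 is not a chord tone.
It is approached by step down from Ab4 and left by leap up to C5.
Step in, leap out — an escape tone.
The harmony at that moment is C# minor triad (C#, E, G#); F4 is not a chord tone.
It is approached by step up from E4 and left by step down to E4.
Step away and step back to the same note — a neighbor tone (upper neighbor).

G4 (beat 2) — escape tone; F4 (beat 5) — neighbor tone.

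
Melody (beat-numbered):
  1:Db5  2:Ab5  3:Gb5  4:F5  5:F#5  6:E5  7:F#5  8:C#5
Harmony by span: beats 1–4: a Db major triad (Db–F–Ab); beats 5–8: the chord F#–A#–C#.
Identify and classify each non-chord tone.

Gb5 (beat 3) — passing tone; E5 (beat 6) — neighbor tone.

The harmony at that moment is Db major triad (Db, F, Ab); Gb5 is not a chord tone.
It is approached by step down from Ab5 and left by step down to F5.
Step in, step out in the same direction — a passing tone.
The harmony at that moment is F# major triad (F#, A#, C#); E5 is not a chord tone.
It is approached by step down from F#5 and left by step up to F#5.
Step away and step back to the same note — a neighbor tone (lower neighbor).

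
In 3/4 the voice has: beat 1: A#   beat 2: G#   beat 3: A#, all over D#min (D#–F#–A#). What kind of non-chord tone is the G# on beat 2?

Lower neighbor tone.

The harmony at that moment is D# minor triad (D#, F#, A#); G# is not a chord tone.
It is approached by step down from A# and left by step up to A#.
Step away and step back to the same note — a neighbor tone (lower neighbor).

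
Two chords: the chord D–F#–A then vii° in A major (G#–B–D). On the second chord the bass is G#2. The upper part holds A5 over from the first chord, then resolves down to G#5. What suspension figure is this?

9–8 suspension.

At the second chord the bass is G#2. The suspended A5 lies a ninth above the bass; after resolving down by step to G#5, the interval above the bass becomes an octave.
Suspension figures are named by those two intervals: 9–8.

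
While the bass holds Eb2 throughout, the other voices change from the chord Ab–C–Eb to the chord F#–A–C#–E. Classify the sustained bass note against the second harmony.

The harmony at that moment is F# minor seventh chord (F#, A, C#, E); Eb2 is not a chord tone.
It is held over (the same pitch as the preceding Eb2) and then sustained as the same pitch into the next harmony.
Sustained through a change of harmony — a pedal tone.

Pedal tone (pedal point).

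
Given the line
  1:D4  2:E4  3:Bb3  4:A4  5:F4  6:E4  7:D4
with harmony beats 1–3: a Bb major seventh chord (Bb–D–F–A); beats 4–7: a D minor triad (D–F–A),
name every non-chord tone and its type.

E4 (beat 2) — escape tone; E4 (beat 6) — passing tone.

The harmony at that moment is Bb major seventh chord (Bb, D, F, A); E4 is not a chord tone.
It is approached by step up from D4 and left by leap down to Bb3.
Step in, leap out — an escape tone.
The harmony at that moment is D minor triad (D, F, A); E4 is not a chord tone.
It is approached by step down from F4 and left by step down to D4.
Step in, step out in the same direction — a passing tone.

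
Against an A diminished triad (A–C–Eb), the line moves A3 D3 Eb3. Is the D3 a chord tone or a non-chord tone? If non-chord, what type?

Non-chord tone — an appoggiatura.

The harmony at that moment is A diminished triad (A, C, Eb); D3 is not a chord tone.
It is approached by leap down from A3 and left by step up to Eb3.
Leap in, step out — an appoggiatura.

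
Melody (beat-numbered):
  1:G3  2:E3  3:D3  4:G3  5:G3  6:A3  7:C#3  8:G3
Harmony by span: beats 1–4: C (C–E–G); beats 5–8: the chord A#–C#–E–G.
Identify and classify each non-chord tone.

D3 (beat 3) — escape tone; A3 (beat 6) — escape tone.

The harmony at that moment is C major triad (C, E, G); D3 is not a chord tone.
It is approached by step down from E3 and left by leap up to G3.
Step in, leap out — an escape tone.
The harmony at that moment is A# diminished seventh chord (A#, C#, E, G); A3 is not a chord tone.
It is approached by step up from G3 and left by leap down to C#3.
Step in, leap out — an escape tone.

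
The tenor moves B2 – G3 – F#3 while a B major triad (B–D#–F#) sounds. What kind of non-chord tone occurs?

The harmony at that moment is B major triad (B, D#, F#); G3 is not a chord tone.
It is approached by leap up from B2 and left by step down to F#3.
Leap in, step out — an appoggiatura.

G3 is an appoggiatura.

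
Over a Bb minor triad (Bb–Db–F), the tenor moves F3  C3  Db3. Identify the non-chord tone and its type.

The harmony at that moment is Bb minor triad (Bb, Db, F); C3 is not a chord tone.
It is approached by leap down from F3 and left by step up to Db3.
Leap in, step out — an appoggiatura.

C3 is an appoggiatura.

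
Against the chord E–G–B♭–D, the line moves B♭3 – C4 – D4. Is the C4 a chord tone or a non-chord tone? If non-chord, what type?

Non-chord tone — a passing tone.

The harmony at that moment is E half-diminished seventh chord (E, G, B♭, D); C4 is not a chord tone.
It is approached by step up from B♭3 and left by step up to D4.
Step in, step out in the same direction — a passing tone.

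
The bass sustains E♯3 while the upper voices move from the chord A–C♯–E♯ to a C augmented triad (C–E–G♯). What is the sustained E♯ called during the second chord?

The harmony at that moment is C augmented triad (C, E, G♯); E♯3 is not a chord tone.
It is held over (the same pitch as the preceding E♯3) and then sustained as the same pitch into the next harmony.
Sustained through a change of harmony — a pedal tone.

Pedal tone (pedal point).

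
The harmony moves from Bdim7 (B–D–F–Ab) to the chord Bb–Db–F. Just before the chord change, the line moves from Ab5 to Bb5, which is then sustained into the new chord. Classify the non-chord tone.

Bb5 is an anticipation.

The harmony at that moment is B diminished seventh chord (B, D, F, Ab); Bb5 is not a chord tone.
It is approached by step up from Ab5 and then sustained as the same pitch into the next harmony.
Arriving early and becoming a chord tone when the harmony changes — an anticipation.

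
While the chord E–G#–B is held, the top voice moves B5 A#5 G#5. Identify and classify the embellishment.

A#5 is a passing tone.

The harmony at that moment is E major triad (E, G#, B); A#5 is not a chord tone.
It is approached by step down from B5 and left by step down to G#5.
Step in, step out in the same direction — a passing tone.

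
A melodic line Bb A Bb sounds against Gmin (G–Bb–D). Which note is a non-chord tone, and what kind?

The harmony at that moment is G minor triad (G, Bb, D); A is not a chord tone.
It is approached by step down from Bb and left by step up to Bb.
Step away and step back to the same note — a neighbor tone (lower neighbor).

A is a neighbor tone.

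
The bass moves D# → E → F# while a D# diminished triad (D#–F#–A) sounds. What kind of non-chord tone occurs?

The harmony at that moment is D# diminished triad (D#, F#, A); E is not a chord tone.
It is approached by step up from D# and left by step up to F#.
Step in, step out in the same direction — a passing tone.

E is a passing tone.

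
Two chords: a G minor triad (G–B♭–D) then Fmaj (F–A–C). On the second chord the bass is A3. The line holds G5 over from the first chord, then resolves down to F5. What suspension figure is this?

7–6 suspension.

At the second chord the bass is A3. The suspended G5 lies a seventh above the bass; after resolving down by step to F5, the interval above the bass becomes a sixth.
Suspension figures are named by those two intervals: 7–6.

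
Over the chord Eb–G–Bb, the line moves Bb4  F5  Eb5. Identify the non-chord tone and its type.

The harmony at that moment is Eb major triad (Eb, G, Bb); F5 is not a chord tone.
It is approached by leap up from Bb4 and left by step down to Eb5.
Leap in, step out — an appoggiatura.

F5 is an appoggiatura.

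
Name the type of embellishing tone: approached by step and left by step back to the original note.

Neighbor tone.

Approach: by step. Departure: by step in the opposite direction, back to the starting pitch.
Stepwise on both sides but reversing to return to the same chord tone — a neighbor tone. (Had it continued onward in the same direction it would be a passing tone instead.)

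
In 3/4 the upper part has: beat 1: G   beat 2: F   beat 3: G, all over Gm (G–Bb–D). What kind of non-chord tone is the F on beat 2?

The harmony at that moment is G minor triad (G, Bb, D); F is not a chord tone.
It is approached by step down from G and left by step up to G.
Step away and step back to the same note — a neighbor tone (lower neighbor).

Lower neighbor tone.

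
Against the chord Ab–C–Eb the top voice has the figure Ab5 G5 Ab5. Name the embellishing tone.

The harmony at that moment is Ab major triad (Ab, C, Eb); G5 is not a chord tone.
It is approached by step down from Ab5 and left by step up to Ab5.
Step away and step back to the same note — a neighbor tone (lower neighbor).

G5 is a neighbor tone.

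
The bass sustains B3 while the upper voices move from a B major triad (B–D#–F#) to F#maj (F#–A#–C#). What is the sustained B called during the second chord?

Pedal tone (pedal point).

The harmony at that moment is F# major triad (F#, A#, C#); B3 is not a chord tone.
It is held over (the same pitch as the preceding B3) and then sustained as the same pitch into the next harmony.
Sustained through a change of harmony — a pedal tone.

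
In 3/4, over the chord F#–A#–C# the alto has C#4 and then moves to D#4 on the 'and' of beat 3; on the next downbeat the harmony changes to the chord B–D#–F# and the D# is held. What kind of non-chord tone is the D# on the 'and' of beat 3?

Anticipation.

The harmony at that moment is F# major triad (F#, A#, C#); D#4 is not a chord tone.
It is approached by step up from C#4 and then sustained as the same pitch into the next harmony.
Arriving early and becoming a chord tone when the harmony changes — an anticipation.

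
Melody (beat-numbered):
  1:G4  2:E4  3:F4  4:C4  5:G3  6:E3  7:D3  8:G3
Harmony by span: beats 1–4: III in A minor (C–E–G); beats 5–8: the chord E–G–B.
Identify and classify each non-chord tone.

F4 (beat 3) — escape tone; D3 (beat 7) — escape tone.

The harmony at that moment is C major triad (C, E, G); F4 is not a chord tone.
It is approached by step up from E4 and left by leap down to C4.
Step in, leap out — an escape tone.
The harmony at that moment is E minor triad (E, G, B); D3 is not a chord tone.
It is approached by step down from E3 and left by leap up to G3.
Step in, leap out — an escape tone.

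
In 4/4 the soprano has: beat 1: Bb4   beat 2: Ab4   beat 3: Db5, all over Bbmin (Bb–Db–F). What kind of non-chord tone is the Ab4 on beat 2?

Escape tone.

The harmony at that moment is Bb minor triad (Bb, Db, F); Ab4 is not a chord tone.
It is approached by step down from Bb4 and left by leap up to Db5.
Step in, leap out, on a weak beat — an escape tone.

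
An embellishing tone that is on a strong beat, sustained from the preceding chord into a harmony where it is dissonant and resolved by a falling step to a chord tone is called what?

Approach: by preparation — the pitch is first a chord tone, then held (tied or repeated) while the harmony changes under it. Departure: down by step. Metric position: strong.
A prepared dissonance that resolves downward by step — a suspension. (The same figure resolving upward would be a retardation.)

Suspension.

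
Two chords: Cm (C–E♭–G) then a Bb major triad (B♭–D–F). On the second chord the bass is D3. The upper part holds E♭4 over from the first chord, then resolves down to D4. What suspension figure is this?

9–8 suspension.

At the second chord the bass is D3. The suspended E♭4 lies a ninth above the bass; after resolving down by step to D4, the interval above the bass becomes an octave.
Suspension figures are named by those two intervals: 9–8.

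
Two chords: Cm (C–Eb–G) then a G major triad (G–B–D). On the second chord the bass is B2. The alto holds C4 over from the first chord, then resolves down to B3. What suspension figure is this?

At the second chord the bass is B2. The suspended C4 lies a ninth above the bass; after resolving down by step to B3, the interval above the bass becomes an octave.
Suspension figures are named by those two intervals: 9–8.

9–8 suspension.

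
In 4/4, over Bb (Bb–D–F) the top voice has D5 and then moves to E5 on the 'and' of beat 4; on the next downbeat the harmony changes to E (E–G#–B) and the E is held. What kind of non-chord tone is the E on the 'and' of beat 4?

The harmony at that moment is Bb major triad (Bb, D, F); E5 is not a chord tone.
It is approached by step up from D5 and then sustained as the same pitch into the next harmony.
Arriving early and becoming a chord tone when the harmony changes — an anticipation.

Anticipation.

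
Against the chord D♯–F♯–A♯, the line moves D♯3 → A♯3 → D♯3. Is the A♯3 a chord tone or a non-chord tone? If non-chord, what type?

Chord tone (the fifth of D# minor triad).

D# minor triad contains D♯, F♯, A♯; A♯ is the fifth, so it is a chord tone.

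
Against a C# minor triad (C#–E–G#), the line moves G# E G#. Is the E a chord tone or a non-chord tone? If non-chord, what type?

Chord tone (the third of C# minor triad).

C# minor triad contains C#, E, G#; E is the third, so it is a chord tone.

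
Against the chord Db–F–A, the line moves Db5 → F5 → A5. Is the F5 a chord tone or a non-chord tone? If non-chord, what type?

Db augmented triad contains Db, F, A; F is the third, so it is a chord tone.

Chord tone (the third of Db augmented triad).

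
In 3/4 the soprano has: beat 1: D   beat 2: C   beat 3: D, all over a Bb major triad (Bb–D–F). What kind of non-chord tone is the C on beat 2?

The harmony at that moment is Bb major triad (Bb, D, F); C is not a chord tone.
It is approached by step down from D and left by step up to D.
Step away and step back to the same note — a neighbor tone (lower neighbor).

Lower neighbor tone.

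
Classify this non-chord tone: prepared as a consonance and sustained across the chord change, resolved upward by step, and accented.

Retardation.

Approach: by preparation — the pitch is first a chord tone, then held (tied or repeated) while the harmony changes under it. Departure: up by step. Metric position: strong.
A prepared dissonance that resolves upward by step — a retardation. (The same figure resolving downward would be a suspension.)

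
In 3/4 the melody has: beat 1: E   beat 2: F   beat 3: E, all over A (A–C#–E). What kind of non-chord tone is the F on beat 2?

Upper neighbor tone.

The harmony at that moment is A major triad (A, C#, E); F is not a chord tone.
It is approached by step up from E and left by step down to E.
Step away and step back to the same note — a neighbor tone (upper neighbor).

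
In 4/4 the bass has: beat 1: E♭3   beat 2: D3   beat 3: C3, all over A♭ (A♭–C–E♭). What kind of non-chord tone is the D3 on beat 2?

The harmony at that moment is A♭ major triad (A♭, C, E♭); D3 is not a chord tone.
It is approached by step down from E♭3 and left by step down to C3.
Step in, step out in the same direction — a passing tone.

Passing tone.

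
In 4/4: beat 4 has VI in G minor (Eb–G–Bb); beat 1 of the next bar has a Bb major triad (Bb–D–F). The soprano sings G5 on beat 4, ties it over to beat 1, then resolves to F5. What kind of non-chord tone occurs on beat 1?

The harmony at that moment is Bb major triad (Bb, D, F); G5 is not a chord tone.
It is held over (the same pitch as the preceding G5) and left by step down to F5.
Held over from the previous chord and resolving down by step — a suspension.

Suspension.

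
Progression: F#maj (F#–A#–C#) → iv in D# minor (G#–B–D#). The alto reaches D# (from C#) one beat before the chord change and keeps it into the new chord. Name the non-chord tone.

The harmony at that moment is F# major triad (F#, A#, C#); D# is not a chord tone.
It is approached by step up from C# and then sustained as the same pitch into the next harmony.
Arriving early and becoming a chord tone when the harmony changes — an anticipation.

D# is an anticipation.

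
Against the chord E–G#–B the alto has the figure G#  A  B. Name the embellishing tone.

A is a passing tone.

The harmony at that moment is E major triad (E, G#, B); A is not a chord tone.
It is approached by step up from G# and left by step up to B.
Step in, step out in the same direction — a passing tone.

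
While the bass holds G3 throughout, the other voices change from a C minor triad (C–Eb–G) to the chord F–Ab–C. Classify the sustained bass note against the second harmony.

Pedal tone (pedal point).

The harmony at that moment is F minor triad (F, Ab, C); G3 is not a chord tone.
It is held over (the same pitch as the preceding G3) and then sustained as the same pitch into the next harmony.
Sustained through a change of harmony — a pedal tone.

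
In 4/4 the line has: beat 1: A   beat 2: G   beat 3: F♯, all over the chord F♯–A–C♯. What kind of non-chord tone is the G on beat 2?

The harmony at that moment is F♯ minor triad (F♯, A, C♯); G is not a chord tone.
It is approached by step down from A and left by step down to F♯.
Step in, step out in the same direction — a passing tone.

Passing tone.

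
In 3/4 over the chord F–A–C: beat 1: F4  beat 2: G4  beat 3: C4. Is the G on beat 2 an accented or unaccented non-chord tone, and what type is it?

The harmony at that moment is F major triad (F, A, C); G4 is not a chord tone.
It is approached by step up from F4 and left by leap down to C4.
Step in, leap out — an escape tone.
It falls on a weak beat, so it is unaccented.

Unaccented escape tone.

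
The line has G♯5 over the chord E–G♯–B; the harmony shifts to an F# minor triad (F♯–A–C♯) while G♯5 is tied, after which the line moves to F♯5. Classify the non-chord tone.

The harmony at that moment is F♯ minor triad (F♯, A, C♯); G♯5 is not a chord tone.
It is held over (the same pitch as the preceding G♯5) and left by step down to F♯5.
Held over from the previous chord and resolving down by step — a suspension.

G♯5 is a suspension.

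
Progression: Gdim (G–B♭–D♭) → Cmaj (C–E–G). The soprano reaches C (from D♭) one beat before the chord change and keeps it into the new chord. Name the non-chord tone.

The harmony at that moment is G diminished triad (G, B♭, D♭); C is not a chord tone.
It is approached by step down from D♭ and then sustained as the same pitch into the next harmony.
Arriving early and becoming a chord tone when the harmony changes — an anticipation.

C is an anticipation.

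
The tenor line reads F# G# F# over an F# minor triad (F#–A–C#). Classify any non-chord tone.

The harmony at that moment is F# minor triad (F#, A, C#); G# is not a chord tone.
It is approached by step up from F# and left by step down to F#.
Step away and step back to the same note — a neighbor tone (upper neighbor).

G# is a neighbor tone.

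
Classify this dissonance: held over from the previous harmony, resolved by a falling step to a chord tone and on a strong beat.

Approach: by preparation — the pitch is first a chord tone, then held (tied or repeated) while the harmony changes under it. Departure: down by step. Metric position: strong.
A prepared dissonance that resolves downward by step — a suspension. (The same figure resolving upward would be a retardation.)

Suspension.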